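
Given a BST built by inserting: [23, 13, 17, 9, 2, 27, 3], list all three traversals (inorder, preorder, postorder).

Tree insertion order: [23, 13, 17, 9, 2, 27, 3]
Tree (level-order array): [23, 13, 27, 9, 17, None, None, 2, None, None, None, None, 3]
Inorder (L, root, R): [2, 3, 9, 13, 17, 23, 27]
Preorder (root, L, R): [23, 13, 9, 2, 3, 17, 27]
Postorder (L, R, root): [3, 2, 9, 17, 13, 27, 23]


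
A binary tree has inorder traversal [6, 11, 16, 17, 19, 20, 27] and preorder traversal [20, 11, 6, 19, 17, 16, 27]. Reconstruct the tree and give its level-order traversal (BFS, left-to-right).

Inorder:  [6, 11, 16, 17, 19, 20, 27]
Preorder: [20, 11, 6, 19, 17, 16, 27]
Algorithm: preorder visits root first, so consume preorder in order;
for each root, split the current inorder slice at that value into
left-subtree inorder and right-subtree inorder, then recurse.
Recursive splits:
  root=20; inorder splits into left=[6, 11, 16, 17, 19], right=[27]
  root=11; inorder splits into left=[6], right=[16, 17, 19]
  root=6; inorder splits into left=[], right=[]
  root=19; inorder splits into left=[16, 17], right=[]
  root=17; inorder splits into left=[16], right=[]
  root=16; inorder splits into left=[], right=[]
  root=27; inorder splits into left=[], right=[]
Reconstructed level-order: [20, 11, 27, 6, 19, 17, 16]


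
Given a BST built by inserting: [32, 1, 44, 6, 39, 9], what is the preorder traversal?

Tree insertion order: [32, 1, 44, 6, 39, 9]
Tree (level-order array): [32, 1, 44, None, 6, 39, None, None, 9]
Preorder traversal: [32, 1, 6, 9, 44, 39]


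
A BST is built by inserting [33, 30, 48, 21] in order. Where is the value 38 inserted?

Starting tree (level order): [33, 30, 48, 21]
Insertion path: 33 -> 48
Result: insert 38 as left child of 48
Final tree (level order): [33, 30, 48, 21, None, 38]


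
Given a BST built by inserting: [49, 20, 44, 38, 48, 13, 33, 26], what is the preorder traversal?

Tree insertion order: [49, 20, 44, 38, 48, 13, 33, 26]
Tree (level-order array): [49, 20, None, 13, 44, None, None, 38, 48, 33, None, None, None, 26]
Preorder traversal: [49, 20, 13, 44, 38, 33, 26, 48]


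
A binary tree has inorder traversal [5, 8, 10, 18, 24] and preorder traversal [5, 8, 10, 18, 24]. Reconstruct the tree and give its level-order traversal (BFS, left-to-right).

Inorder:  [5, 8, 10, 18, 24]
Preorder: [5, 8, 10, 18, 24]
Algorithm: preorder visits root first, so consume preorder in order;
for each root, split the current inorder slice at that value into
left-subtree inorder and right-subtree inorder, then recurse.
Recursive splits:
  root=5; inorder splits into left=[], right=[8, 10, 18, 24]
  root=8; inorder splits into left=[], right=[10, 18, 24]
  root=10; inorder splits into left=[], right=[18, 24]
  root=18; inorder splits into left=[], right=[24]
  root=24; inorder splits into left=[], right=[]
Reconstructed level-order: [5, 8, 10, 18, 24]


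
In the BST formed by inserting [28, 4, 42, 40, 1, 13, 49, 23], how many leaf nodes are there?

Tree built from: [28, 4, 42, 40, 1, 13, 49, 23]
Tree (level-order array): [28, 4, 42, 1, 13, 40, 49, None, None, None, 23]
Rule: A leaf has 0 children.
Per-node child counts:
  node 28: 2 child(ren)
  node 4: 2 child(ren)
  node 1: 0 child(ren)
  node 13: 1 child(ren)
  node 23: 0 child(ren)
  node 42: 2 child(ren)
  node 40: 0 child(ren)
  node 49: 0 child(ren)
Matching nodes: [1, 23, 40, 49]
Count of leaf nodes: 4


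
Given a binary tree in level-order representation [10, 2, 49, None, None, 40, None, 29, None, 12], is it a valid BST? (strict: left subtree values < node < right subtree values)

Level-order array: [10, 2, 49, None, None, 40, None, 29, None, 12]
Validate using subtree bounds (lo, hi): at each node, require lo < value < hi,
then recurse left with hi=value and right with lo=value.
Preorder trace (stopping at first violation):
  at node 10 with bounds (-inf, +inf): OK
  at node 2 with bounds (-inf, 10): OK
  at node 49 with bounds (10, +inf): OK
  at node 40 with bounds (10, 49): OK
  at node 29 with bounds (10, 40): OK
  at node 12 with bounds (10, 29): OK
No violation found at any node.
Result: Valid BST


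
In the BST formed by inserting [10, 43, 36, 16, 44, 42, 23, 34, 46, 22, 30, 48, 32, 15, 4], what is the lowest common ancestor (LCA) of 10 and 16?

Tree insertion order: [10, 43, 36, 16, 44, 42, 23, 34, 46, 22, 30, 48, 32, 15, 4]
Tree (level-order array): [10, 4, 43, None, None, 36, 44, 16, 42, None, 46, 15, 23, None, None, None, 48, None, None, 22, 34, None, None, None, None, 30, None, None, 32]
In a BST, the LCA of p=10, q=16 is the first node v on the
root-to-leaf path with p <= v <= q (go left if both < v, right if both > v).
Walk from root:
  at 10: 10 <= 10 <= 16, this is the LCA
LCA = 10


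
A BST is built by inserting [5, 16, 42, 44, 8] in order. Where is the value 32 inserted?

Starting tree (level order): [5, None, 16, 8, 42, None, None, None, 44]
Insertion path: 5 -> 16 -> 42
Result: insert 32 as left child of 42
Final tree (level order): [5, None, 16, 8, 42, None, None, 32, 44]


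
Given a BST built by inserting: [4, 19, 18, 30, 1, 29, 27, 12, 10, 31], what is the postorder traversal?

Tree insertion order: [4, 19, 18, 30, 1, 29, 27, 12, 10, 31]
Tree (level-order array): [4, 1, 19, None, None, 18, 30, 12, None, 29, 31, 10, None, 27]
Postorder traversal: [1, 10, 12, 18, 27, 29, 31, 30, 19, 4]


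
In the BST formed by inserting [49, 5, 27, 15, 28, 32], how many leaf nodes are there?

Tree built from: [49, 5, 27, 15, 28, 32]
Tree (level-order array): [49, 5, None, None, 27, 15, 28, None, None, None, 32]
Rule: A leaf has 0 children.
Per-node child counts:
  node 49: 1 child(ren)
  node 5: 1 child(ren)
  node 27: 2 child(ren)
  node 15: 0 child(ren)
  node 28: 1 child(ren)
  node 32: 0 child(ren)
Matching nodes: [15, 32]
Count of leaf nodes: 2


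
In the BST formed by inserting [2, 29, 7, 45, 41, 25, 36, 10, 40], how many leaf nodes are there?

Tree built from: [2, 29, 7, 45, 41, 25, 36, 10, 40]
Tree (level-order array): [2, None, 29, 7, 45, None, 25, 41, None, 10, None, 36, None, None, None, None, 40]
Rule: A leaf has 0 children.
Per-node child counts:
  node 2: 1 child(ren)
  node 29: 2 child(ren)
  node 7: 1 child(ren)
  node 25: 1 child(ren)
  node 10: 0 child(ren)
  node 45: 1 child(ren)
  node 41: 1 child(ren)
  node 36: 1 child(ren)
  node 40: 0 child(ren)
Matching nodes: [10, 40]
Count of leaf nodes: 2


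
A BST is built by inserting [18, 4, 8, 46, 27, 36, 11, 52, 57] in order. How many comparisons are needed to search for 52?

Search path for 52: 18 -> 46 -> 52
Found: True
Comparisons: 3


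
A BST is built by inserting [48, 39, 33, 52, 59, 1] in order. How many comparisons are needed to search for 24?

Search path for 24: 48 -> 39 -> 33 -> 1
Found: False
Comparisons: 4


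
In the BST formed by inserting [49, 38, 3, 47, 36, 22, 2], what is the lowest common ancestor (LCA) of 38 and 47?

Tree insertion order: [49, 38, 3, 47, 36, 22, 2]
Tree (level-order array): [49, 38, None, 3, 47, 2, 36, None, None, None, None, 22]
In a BST, the LCA of p=38, q=47 is the first node v on the
root-to-leaf path with p <= v <= q (go left if both < v, right if both > v).
Walk from root:
  at 49: both 38 and 47 < 49, go left
  at 38: 38 <= 38 <= 47, this is the LCA
LCA = 38


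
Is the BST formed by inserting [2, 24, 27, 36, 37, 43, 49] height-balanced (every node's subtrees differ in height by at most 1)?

Tree (level-order array): [2, None, 24, None, 27, None, 36, None, 37, None, 43, None, 49]
Definition: a tree is height-balanced if, at every node, |h(left) - h(right)| <= 1 (empty subtree has height -1).
Bottom-up per-node check:
  node 49: h_left=-1, h_right=-1, diff=0 [OK], height=0
  node 43: h_left=-1, h_right=0, diff=1 [OK], height=1
  node 37: h_left=-1, h_right=1, diff=2 [FAIL (|-1-1|=2 > 1)], height=2
  node 36: h_left=-1, h_right=2, diff=3 [FAIL (|-1-2|=3 > 1)], height=3
  node 27: h_left=-1, h_right=3, diff=4 [FAIL (|-1-3|=4 > 1)], height=4
  node 24: h_left=-1, h_right=4, diff=5 [FAIL (|-1-4|=5 > 1)], height=5
  node 2: h_left=-1, h_right=5, diff=6 [FAIL (|-1-5|=6 > 1)], height=6
Node 37 violates the condition: |-1 - 1| = 2 > 1.
Result: Not balanced


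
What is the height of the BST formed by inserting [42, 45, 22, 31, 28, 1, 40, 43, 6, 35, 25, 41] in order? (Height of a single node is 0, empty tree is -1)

Insertion order: [42, 45, 22, 31, 28, 1, 40, 43, 6, 35, 25, 41]
Tree (level-order array): [42, 22, 45, 1, 31, 43, None, None, 6, 28, 40, None, None, None, None, 25, None, 35, 41]
Compute height bottom-up (empty subtree = -1):
  height(6) = 1 + max(-1, -1) = 0
  height(1) = 1 + max(-1, 0) = 1
  height(25) = 1 + max(-1, -1) = 0
  height(28) = 1 + max(0, -1) = 1
  height(35) = 1 + max(-1, -1) = 0
  height(41) = 1 + max(-1, -1) = 0
  height(40) = 1 + max(0, 0) = 1
  height(31) = 1 + max(1, 1) = 2
  height(22) = 1 + max(1, 2) = 3
  height(43) = 1 + max(-1, -1) = 0
  height(45) = 1 + max(0, -1) = 1
  height(42) = 1 + max(3, 1) = 4
Height = 4


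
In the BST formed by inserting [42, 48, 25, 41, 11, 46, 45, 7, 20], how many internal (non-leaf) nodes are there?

Tree built from: [42, 48, 25, 41, 11, 46, 45, 7, 20]
Tree (level-order array): [42, 25, 48, 11, 41, 46, None, 7, 20, None, None, 45]
Rule: An internal node has at least one child.
Per-node child counts:
  node 42: 2 child(ren)
  node 25: 2 child(ren)
  node 11: 2 child(ren)
  node 7: 0 child(ren)
  node 20: 0 child(ren)
  node 41: 0 child(ren)
  node 48: 1 child(ren)
  node 46: 1 child(ren)
  node 45: 0 child(ren)
Matching nodes: [42, 25, 11, 48, 46]
Count of internal (non-leaf) nodes: 5


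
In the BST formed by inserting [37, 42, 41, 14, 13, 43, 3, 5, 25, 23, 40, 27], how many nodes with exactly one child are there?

Tree built from: [37, 42, 41, 14, 13, 43, 3, 5, 25, 23, 40, 27]
Tree (level-order array): [37, 14, 42, 13, 25, 41, 43, 3, None, 23, 27, 40, None, None, None, None, 5]
Rule: These are nodes with exactly 1 non-null child.
Per-node child counts:
  node 37: 2 child(ren)
  node 14: 2 child(ren)
  node 13: 1 child(ren)
  node 3: 1 child(ren)
  node 5: 0 child(ren)
  node 25: 2 child(ren)
  node 23: 0 child(ren)
  node 27: 0 child(ren)
  node 42: 2 child(ren)
  node 41: 1 child(ren)
  node 40: 0 child(ren)
  node 43: 0 child(ren)
Matching nodes: [13, 3, 41]
Count of nodes with exactly one child: 3


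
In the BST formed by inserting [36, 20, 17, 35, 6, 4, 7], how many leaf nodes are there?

Tree built from: [36, 20, 17, 35, 6, 4, 7]
Tree (level-order array): [36, 20, None, 17, 35, 6, None, None, None, 4, 7]
Rule: A leaf has 0 children.
Per-node child counts:
  node 36: 1 child(ren)
  node 20: 2 child(ren)
  node 17: 1 child(ren)
  node 6: 2 child(ren)
  node 4: 0 child(ren)
  node 7: 0 child(ren)
  node 35: 0 child(ren)
Matching nodes: [4, 7, 35]
Count of leaf nodes: 3


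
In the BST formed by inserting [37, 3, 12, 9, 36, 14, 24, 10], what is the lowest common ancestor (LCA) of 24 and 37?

Tree insertion order: [37, 3, 12, 9, 36, 14, 24, 10]
Tree (level-order array): [37, 3, None, None, 12, 9, 36, None, 10, 14, None, None, None, None, 24]
In a BST, the LCA of p=24, q=37 is the first node v on the
root-to-leaf path with p <= v <= q (go left if both < v, right if both > v).
Walk from root:
  at 37: 24 <= 37 <= 37, this is the LCA
LCA = 37


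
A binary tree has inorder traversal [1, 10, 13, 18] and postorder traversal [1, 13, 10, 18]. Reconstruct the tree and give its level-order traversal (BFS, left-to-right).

Inorder:   [1, 10, 13, 18]
Postorder: [1, 13, 10, 18]
Algorithm: postorder visits root last, so walk postorder right-to-left;
each value is the root of the current inorder slice — split it at that
value, recurse on the right subtree first, then the left.
Recursive splits:
  root=18; inorder splits into left=[1, 10, 13], right=[]
  root=10; inorder splits into left=[1], right=[13]
  root=13; inorder splits into left=[], right=[]
  root=1; inorder splits into left=[], right=[]
Reconstructed level-order: [18, 10, 1, 13]


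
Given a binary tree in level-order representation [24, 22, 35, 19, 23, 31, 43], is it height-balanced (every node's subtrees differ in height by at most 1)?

Tree (level-order array): [24, 22, 35, 19, 23, 31, 43]
Definition: a tree is height-balanced if, at every node, |h(left) - h(right)| <= 1 (empty subtree has height -1).
Bottom-up per-node check:
  node 19: h_left=-1, h_right=-1, diff=0 [OK], height=0
  node 23: h_left=-1, h_right=-1, diff=0 [OK], height=0
  node 22: h_left=0, h_right=0, diff=0 [OK], height=1
  node 31: h_left=-1, h_right=-1, diff=0 [OK], height=0
  node 43: h_left=-1, h_right=-1, diff=0 [OK], height=0
  node 35: h_left=0, h_right=0, diff=0 [OK], height=1
  node 24: h_left=1, h_right=1, diff=0 [OK], height=2
All nodes satisfy the balance condition.
Result: Balanced


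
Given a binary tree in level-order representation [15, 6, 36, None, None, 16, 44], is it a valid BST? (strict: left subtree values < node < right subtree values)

Level-order array: [15, 6, 36, None, None, 16, 44]
Validate using subtree bounds (lo, hi): at each node, require lo < value < hi,
then recurse left with hi=value and right with lo=value.
Preorder trace (stopping at first violation):
  at node 15 with bounds (-inf, +inf): OK
  at node 6 with bounds (-inf, 15): OK
  at node 36 with bounds (15, +inf): OK
  at node 16 with bounds (15, 36): OK
  at node 44 with bounds (36, +inf): OK
No violation found at any node.
Result: Valid BST


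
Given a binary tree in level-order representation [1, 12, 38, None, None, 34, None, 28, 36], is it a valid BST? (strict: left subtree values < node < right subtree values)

Level-order array: [1, 12, 38, None, None, 34, None, 28, 36]
Validate using subtree bounds (lo, hi): at each node, require lo < value < hi,
then recurse left with hi=value and right with lo=value.
Preorder trace (stopping at first violation):
  at node 1 with bounds (-inf, +inf): OK
  at node 12 with bounds (-inf, 1): VIOLATION
Node 12 violates its bound: not (-inf < 12 < 1).
Result: Not a valid BST


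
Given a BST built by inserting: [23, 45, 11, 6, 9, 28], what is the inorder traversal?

Tree insertion order: [23, 45, 11, 6, 9, 28]
Tree (level-order array): [23, 11, 45, 6, None, 28, None, None, 9]
Inorder traversal: [6, 9, 11, 23, 28, 45]


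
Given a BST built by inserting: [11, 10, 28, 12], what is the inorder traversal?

Tree insertion order: [11, 10, 28, 12]
Tree (level-order array): [11, 10, 28, None, None, 12]
Inorder traversal: [10, 11, 12, 28]


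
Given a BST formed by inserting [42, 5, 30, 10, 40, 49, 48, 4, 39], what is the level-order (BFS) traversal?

Tree insertion order: [42, 5, 30, 10, 40, 49, 48, 4, 39]
Tree (level-order array): [42, 5, 49, 4, 30, 48, None, None, None, 10, 40, None, None, None, None, 39]
BFS from the root, enqueuing left then right child of each popped node:
  queue [42] -> pop 42, enqueue [5, 49], visited so far: [42]
  queue [5, 49] -> pop 5, enqueue [4, 30], visited so far: [42, 5]
  queue [49, 4, 30] -> pop 49, enqueue [48], visited so far: [42, 5, 49]
  queue [4, 30, 48] -> pop 4, enqueue [none], visited so far: [42, 5, 49, 4]
  queue [30, 48] -> pop 30, enqueue [10, 40], visited so far: [42, 5, 49, 4, 30]
  queue [48, 10, 40] -> pop 48, enqueue [none], visited so far: [42, 5, 49, 4, 30, 48]
  queue [10, 40] -> pop 10, enqueue [none], visited so far: [42, 5, 49, 4, 30, 48, 10]
  queue [40] -> pop 40, enqueue [39], visited so far: [42, 5, 49, 4, 30, 48, 10, 40]
  queue [39] -> pop 39, enqueue [none], visited so far: [42, 5, 49, 4, 30, 48, 10, 40, 39]
Result: [42, 5, 49, 4, 30, 48, 10, 40, 39]


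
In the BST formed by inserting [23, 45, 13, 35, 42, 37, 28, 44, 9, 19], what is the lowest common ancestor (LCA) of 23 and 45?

Tree insertion order: [23, 45, 13, 35, 42, 37, 28, 44, 9, 19]
Tree (level-order array): [23, 13, 45, 9, 19, 35, None, None, None, None, None, 28, 42, None, None, 37, 44]
In a BST, the LCA of p=23, q=45 is the first node v on the
root-to-leaf path with p <= v <= q (go left if both < v, right if both > v).
Walk from root:
  at 23: 23 <= 23 <= 45, this is the LCA
LCA = 23


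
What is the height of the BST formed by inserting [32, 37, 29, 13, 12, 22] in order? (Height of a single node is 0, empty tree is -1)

Insertion order: [32, 37, 29, 13, 12, 22]
Tree (level-order array): [32, 29, 37, 13, None, None, None, 12, 22]
Compute height bottom-up (empty subtree = -1):
  height(12) = 1 + max(-1, -1) = 0
  height(22) = 1 + max(-1, -1) = 0
  height(13) = 1 + max(0, 0) = 1
  height(29) = 1 + max(1, -1) = 2
  height(37) = 1 + max(-1, -1) = 0
  height(32) = 1 + max(2, 0) = 3
Height = 3


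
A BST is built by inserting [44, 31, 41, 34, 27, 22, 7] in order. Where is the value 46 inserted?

Starting tree (level order): [44, 31, None, 27, 41, 22, None, 34, None, 7]
Insertion path: 44
Result: insert 46 as right child of 44
Final tree (level order): [44, 31, 46, 27, 41, None, None, 22, None, 34, None, 7]


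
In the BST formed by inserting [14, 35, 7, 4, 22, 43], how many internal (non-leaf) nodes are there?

Tree built from: [14, 35, 7, 4, 22, 43]
Tree (level-order array): [14, 7, 35, 4, None, 22, 43]
Rule: An internal node has at least one child.
Per-node child counts:
  node 14: 2 child(ren)
  node 7: 1 child(ren)
  node 4: 0 child(ren)
  node 35: 2 child(ren)
  node 22: 0 child(ren)
  node 43: 0 child(ren)
Matching nodes: [14, 7, 35]
Count of internal (non-leaf) nodes: 3


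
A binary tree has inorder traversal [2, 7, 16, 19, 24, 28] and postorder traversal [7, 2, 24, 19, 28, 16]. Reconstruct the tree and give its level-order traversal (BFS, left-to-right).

Inorder:   [2, 7, 16, 19, 24, 28]
Postorder: [7, 2, 24, 19, 28, 16]
Algorithm: postorder visits root last, so walk postorder right-to-left;
each value is the root of the current inorder slice — split it at that
value, recurse on the right subtree first, then the left.
Recursive splits:
  root=16; inorder splits into left=[2, 7], right=[19, 24, 28]
  root=28; inorder splits into left=[19, 24], right=[]
  root=19; inorder splits into left=[], right=[24]
  root=24; inorder splits into left=[], right=[]
  root=2; inorder splits into left=[], right=[7]
  root=7; inorder splits into left=[], right=[]
Reconstructed level-order: [16, 2, 28, 7, 19, 24]


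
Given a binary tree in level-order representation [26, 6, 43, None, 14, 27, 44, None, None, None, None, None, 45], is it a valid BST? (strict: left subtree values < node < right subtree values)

Level-order array: [26, 6, 43, None, 14, 27, 44, None, None, None, None, None, 45]
Validate using subtree bounds (lo, hi): at each node, require lo < value < hi,
then recurse left with hi=value and right with lo=value.
Preorder trace (stopping at first violation):
  at node 26 with bounds (-inf, +inf): OK
  at node 6 with bounds (-inf, 26): OK
  at node 14 with bounds (6, 26): OK
  at node 43 with bounds (26, +inf): OK
  at node 27 with bounds (26, 43): OK
  at node 44 with bounds (43, +inf): OK
  at node 45 with bounds (44, +inf): OK
No violation found at any node.
Result: Valid BST


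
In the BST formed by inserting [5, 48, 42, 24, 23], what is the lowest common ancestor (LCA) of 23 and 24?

Tree insertion order: [5, 48, 42, 24, 23]
Tree (level-order array): [5, None, 48, 42, None, 24, None, 23]
In a BST, the LCA of p=23, q=24 is the first node v on the
root-to-leaf path with p <= v <= q (go left if both < v, right if both > v).
Walk from root:
  at 5: both 23 and 24 > 5, go right
  at 48: both 23 and 24 < 48, go left
  at 42: both 23 and 24 < 42, go left
  at 24: 23 <= 24 <= 24, this is the LCA
LCA = 24


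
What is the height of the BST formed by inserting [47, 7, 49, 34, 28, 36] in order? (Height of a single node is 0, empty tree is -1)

Insertion order: [47, 7, 49, 34, 28, 36]
Tree (level-order array): [47, 7, 49, None, 34, None, None, 28, 36]
Compute height bottom-up (empty subtree = -1):
  height(28) = 1 + max(-1, -1) = 0
  height(36) = 1 + max(-1, -1) = 0
  height(34) = 1 + max(0, 0) = 1
  height(7) = 1 + max(-1, 1) = 2
  height(49) = 1 + max(-1, -1) = 0
  height(47) = 1 + max(2, 0) = 3
Height = 3


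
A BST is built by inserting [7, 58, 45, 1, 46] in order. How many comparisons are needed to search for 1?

Search path for 1: 7 -> 1
Found: True
Comparisons: 2


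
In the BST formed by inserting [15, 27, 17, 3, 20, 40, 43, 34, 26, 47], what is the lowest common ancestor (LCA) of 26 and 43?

Tree insertion order: [15, 27, 17, 3, 20, 40, 43, 34, 26, 47]
Tree (level-order array): [15, 3, 27, None, None, 17, 40, None, 20, 34, 43, None, 26, None, None, None, 47]
In a BST, the LCA of p=26, q=43 is the first node v on the
root-to-leaf path with p <= v <= q (go left if both < v, right if both > v).
Walk from root:
  at 15: both 26 and 43 > 15, go right
  at 27: 26 <= 27 <= 43, this is the LCA
LCA = 27


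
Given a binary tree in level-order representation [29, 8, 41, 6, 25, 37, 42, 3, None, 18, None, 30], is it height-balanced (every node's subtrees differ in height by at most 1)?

Tree (level-order array): [29, 8, 41, 6, 25, 37, 42, 3, None, 18, None, 30]
Definition: a tree is height-balanced if, at every node, |h(left) - h(right)| <= 1 (empty subtree has height -1).
Bottom-up per-node check:
  node 3: h_left=-1, h_right=-1, diff=0 [OK], height=0
  node 6: h_left=0, h_right=-1, diff=1 [OK], height=1
  node 18: h_left=-1, h_right=-1, diff=0 [OK], height=0
  node 25: h_left=0, h_right=-1, diff=1 [OK], height=1
  node 8: h_left=1, h_right=1, diff=0 [OK], height=2
  node 30: h_left=-1, h_right=-1, diff=0 [OK], height=0
  node 37: h_left=0, h_right=-1, diff=1 [OK], height=1
  node 42: h_left=-1, h_right=-1, diff=0 [OK], height=0
  node 41: h_left=1, h_right=0, diff=1 [OK], height=2
  node 29: h_left=2, h_right=2, diff=0 [OK], height=3
All nodes satisfy the balance condition.
Result: Balanced


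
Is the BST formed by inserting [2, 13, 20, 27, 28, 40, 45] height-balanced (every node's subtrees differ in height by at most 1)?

Tree (level-order array): [2, None, 13, None, 20, None, 27, None, 28, None, 40, None, 45]
Definition: a tree is height-balanced if, at every node, |h(left) - h(right)| <= 1 (empty subtree has height -1).
Bottom-up per-node check:
  node 45: h_left=-1, h_right=-1, diff=0 [OK], height=0
  node 40: h_left=-1, h_right=0, diff=1 [OK], height=1
  node 28: h_left=-1, h_right=1, diff=2 [FAIL (|-1-1|=2 > 1)], height=2
  node 27: h_left=-1, h_right=2, diff=3 [FAIL (|-1-2|=3 > 1)], height=3
  node 20: h_left=-1, h_right=3, diff=4 [FAIL (|-1-3|=4 > 1)], height=4
  node 13: h_left=-1, h_right=4, diff=5 [FAIL (|-1-4|=5 > 1)], height=5
  node 2: h_left=-1, h_right=5, diff=6 [FAIL (|-1-5|=6 > 1)], height=6
Node 28 violates the condition: |-1 - 1| = 2 > 1.
Result: Not balanced


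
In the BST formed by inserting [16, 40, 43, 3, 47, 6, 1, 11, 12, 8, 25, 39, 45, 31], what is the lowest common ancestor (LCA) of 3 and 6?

Tree insertion order: [16, 40, 43, 3, 47, 6, 1, 11, 12, 8, 25, 39, 45, 31]
Tree (level-order array): [16, 3, 40, 1, 6, 25, 43, None, None, None, 11, None, 39, None, 47, 8, 12, 31, None, 45]
In a BST, the LCA of p=3, q=6 is the first node v on the
root-to-leaf path with p <= v <= q (go left if both < v, right if both > v).
Walk from root:
  at 16: both 3 and 6 < 16, go left
  at 3: 3 <= 3 <= 6, this is the LCA
LCA = 3


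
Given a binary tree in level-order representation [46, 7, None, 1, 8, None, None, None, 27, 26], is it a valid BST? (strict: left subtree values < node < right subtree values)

Level-order array: [46, 7, None, 1, 8, None, None, None, 27, 26]
Validate using subtree bounds (lo, hi): at each node, require lo < value < hi,
then recurse left with hi=value and right with lo=value.
Preorder trace (stopping at first violation):
  at node 46 with bounds (-inf, +inf): OK
  at node 7 with bounds (-inf, 46): OK
  at node 1 with bounds (-inf, 7): OK
  at node 8 with bounds (7, 46): OK
  at node 27 with bounds (8, 46): OK
  at node 26 with bounds (8, 27): OK
No violation found at any node.
Result: Valid BST


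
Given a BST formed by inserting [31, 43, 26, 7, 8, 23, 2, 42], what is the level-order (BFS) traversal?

Tree insertion order: [31, 43, 26, 7, 8, 23, 2, 42]
Tree (level-order array): [31, 26, 43, 7, None, 42, None, 2, 8, None, None, None, None, None, 23]
BFS from the root, enqueuing left then right child of each popped node:
  queue [31] -> pop 31, enqueue [26, 43], visited so far: [31]
  queue [26, 43] -> pop 26, enqueue [7], visited so far: [31, 26]
  queue [43, 7] -> pop 43, enqueue [42], visited so far: [31, 26, 43]
  queue [7, 42] -> pop 7, enqueue [2, 8], visited so far: [31, 26, 43, 7]
  queue [42, 2, 8] -> pop 42, enqueue [none], visited so far: [31, 26, 43, 7, 42]
  queue [2, 8] -> pop 2, enqueue [none], visited so far: [31, 26, 43, 7, 42, 2]
  queue [8] -> pop 8, enqueue [23], visited so far: [31, 26, 43, 7, 42, 2, 8]
  queue [23] -> pop 23, enqueue [none], visited so far: [31, 26, 43, 7, 42, 2, 8, 23]
Result: [31, 26, 43, 7, 42, 2, 8, 23]


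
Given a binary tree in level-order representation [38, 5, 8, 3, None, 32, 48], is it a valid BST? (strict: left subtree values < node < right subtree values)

Level-order array: [38, 5, 8, 3, None, 32, 48]
Validate using subtree bounds (lo, hi): at each node, require lo < value < hi,
then recurse left with hi=value and right with lo=value.
Preorder trace (stopping at first violation):
  at node 38 with bounds (-inf, +inf): OK
  at node 5 with bounds (-inf, 38): OK
  at node 3 with bounds (-inf, 5): OK
  at node 8 with bounds (38, +inf): VIOLATION
Node 8 violates its bound: not (38 < 8 < +inf).
Result: Not a valid BST


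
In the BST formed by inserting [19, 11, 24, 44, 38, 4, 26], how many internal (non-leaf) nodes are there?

Tree built from: [19, 11, 24, 44, 38, 4, 26]
Tree (level-order array): [19, 11, 24, 4, None, None, 44, None, None, 38, None, 26]
Rule: An internal node has at least one child.
Per-node child counts:
  node 19: 2 child(ren)
  node 11: 1 child(ren)
  node 4: 0 child(ren)
  node 24: 1 child(ren)
  node 44: 1 child(ren)
  node 38: 1 child(ren)
  node 26: 0 child(ren)
Matching nodes: [19, 11, 24, 44, 38]
Count of internal (non-leaf) nodes: 5


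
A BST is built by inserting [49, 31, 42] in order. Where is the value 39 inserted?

Starting tree (level order): [49, 31, None, None, 42]
Insertion path: 49 -> 31 -> 42
Result: insert 39 as left child of 42
Final tree (level order): [49, 31, None, None, 42, 39]


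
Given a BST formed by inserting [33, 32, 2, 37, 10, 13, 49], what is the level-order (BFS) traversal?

Tree insertion order: [33, 32, 2, 37, 10, 13, 49]
Tree (level-order array): [33, 32, 37, 2, None, None, 49, None, 10, None, None, None, 13]
BFS from the root, enqueuing left then right child of each popped node:
  queue [33] -> pop 33, enqueue [32, 37], visited so far: [33]
  queue [32, 37] -> pop 32, enqueue [2], visited so far: [33, 32]
  queue [37, 2] -> pop 37, enqueue [49], visited so far: [33, 32, 37]
  queue [2, 49] -> pop 2, enqueue [10], visited so far: [33, 32, 37, 2]
  queue [49, 10] -> pop 49, enqueue [none], visited so far: [33, 32, 37, 2, 49]
  queue [10] -> pop 10, enqueue [13], visited so far: [33, 32, 37, 2, 49, 10]
  queue [13] -> pop 13, enqueue [none], visited so far: [33, 32, 37, 2, 49, 10, 13]
Result: [33, 32, 37, 2, 49, 10, 13]


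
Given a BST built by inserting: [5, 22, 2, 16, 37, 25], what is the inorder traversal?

Tree insertion order: [5, 22, 2, 16, 37, 25]
Tree (level-order array): [5, 2, 22, None, None, 16, 37, None, None, 25]
Inorder traversal: [2, 5, 16, 22, 25, 37]


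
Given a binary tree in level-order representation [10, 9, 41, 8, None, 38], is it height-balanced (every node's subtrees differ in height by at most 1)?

Tree (level-order array): [10, 9, 41, 8, None, 38]
Definition: a tree is height-balanced if, at every node, |h(left) - h(right)| <= 1 (empty subtree has height -1).
Bottom-up per-node check:
  node 8: h_left=-1, h_right=-1, diff=0 [OK], height=0
  node 9: h_left=0, h_right=-1, diff=1 [OK], height=1
  node 38: h_left=-1, h_right=-1, diff=0 [OK], height=0
  node 41: h_left=0, h_right=-1, diff=1 [OK], height=1
  node 10: h_left=1, h_right=1, diff=0 [OK], height=2
All nodes satisfy the balance condition.
Result: Balanced


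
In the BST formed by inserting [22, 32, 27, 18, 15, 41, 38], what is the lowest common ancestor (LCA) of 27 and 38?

Tree insertion order: [22, 32, 27, 18, 15, 41, 38]
Tree (level-order array): [22, 18, 32, 15, None, 27, 41, None, None, None, None, 38]
In a BST, the LCA of p=27, q=38 is the first node v on the
root-to-leaf path with p <= v <= q (go left if both < v, right if both > v).
Walk from root:
  at 22: both 27 and 38 > 22, go right
  at 32: 27 <= 32 <= 38, this is the LCA
LCA = 32


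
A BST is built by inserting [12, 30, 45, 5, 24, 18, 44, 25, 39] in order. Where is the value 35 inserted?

Starting tree (level order): [12, 5, 30, None, None, 24, 45, 18, 25, 44, None, None, None, None, None, 39]
Insertion path: 12 -> 30 -> 45 -> 44 -> 39
Result: insert 35 as left child of 39
Final tree (level order): [12, 5, 30, None, None, 24, 45, 18, 25, 44, None, None, None, None, None, 39, None, 35]


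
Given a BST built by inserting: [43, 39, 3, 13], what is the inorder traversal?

Tree insertion order: [43, 39, 3, 13]
Tree (level-order array): [43, 39, None, 3, None, None, 13]
Inorder traversal: [3, 13, 39, 43]


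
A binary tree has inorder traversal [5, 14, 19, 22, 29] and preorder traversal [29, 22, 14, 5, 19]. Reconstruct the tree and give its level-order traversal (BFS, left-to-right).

Inorder:  [5, 14, 19, 22, 29]
Preorder: [29, 22, 14, 5, 19]
Algorithm: preorder visits root first, so consume preorder in order;
for each root, split the current inorder slice at that value into
left-subtree inorder and right-subtree inorder, then recurse.
Recursive splits:
  root=29; inorder splits into left=[5, 14, 19, 22], right=[]
  root=22; inorder splits into left=[5, 14, 19], right=[]
  root=14; inorder splits into left=[5], right=[19]
  root=5; inorder splits into left=[], right=[]
  root=19; inorder splits into left=[], right=[]
Reconstructed level-order: [29, 22, 14, 5, 19]


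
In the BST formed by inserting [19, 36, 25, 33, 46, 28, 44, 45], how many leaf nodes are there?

Tree built from: [19, 36, 25, 33, 46, 28, 44, 45]
Tree (level-order array): [19, None, 36, 25, 46, None, 33, 44, None, 28, None, None, 45]
Rule: A leaf has 0 children.
Per-node child counts:
  node 19: 1 child(ren)
  node 36: 2 child(ren)
  node 25: 1 child(ren)
  node 33: 1 child(ren)
  node 28: 0 child(ren)
  node 46: 1 child(ren)
  node 44: 1 child(ren)
  node 45: 0 child(ren)
Matching nodes: [28, 45]
Count of leaf nodes: 2


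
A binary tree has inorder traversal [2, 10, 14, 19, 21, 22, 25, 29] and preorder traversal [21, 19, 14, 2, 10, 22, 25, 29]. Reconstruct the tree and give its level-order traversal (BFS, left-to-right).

Inorder:  [2, 10, 14, 19, 21, 22, 25, 29]
Preorder: [21, 19, 14, 2, 10, 22, 25, 29]
Algorithm: preorder visits root first, so consume preorder in order;
for each root, split the current inorder slice at that value into
left-subtree inorder and right-subtree inorder, then recurse.
Recursive splits:
  root=21; inorder splits into left=[2, 10, 14, 19], right=[22, 25, 29]
  root=19; inorder splits into left=[2, 10, 14], right=[]
  root=14; inorder splits into left=[2, 10], right=[]
  root=2; inorder splits into left=[], right=[10]
  root=10; inorder splits into left=[], right=[]
  root=22; inorder splits into left=[], right=[25, 29]
  root=25; inorder splits into left=[], right=[29]
  root=29; inorder splits into left=[], right=[]
Reconstructed level-order: [21, 19, 22, 14, 25, 2, 29, 10]


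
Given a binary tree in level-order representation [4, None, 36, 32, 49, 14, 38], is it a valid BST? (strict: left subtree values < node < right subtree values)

Level-order array: [4, None, 36, 32, 49, 14, 38]
Validate using subtree bounds (lo, hi): at each node, require lo < value < hi,
then recurse left with hi=value and right with lo=value.
Preorder trace (stopping at first violation):
  at node 4 with bounds (-inf, +inf): OK
  at node 36 with bounds (4, +inf): OK
  at node 32 with bounds (4, 36): OK
  at node 14 with bounds (4, 32): OK
  at node 38 with bounds (32, 36): VIOLATION
Node 38 violates its bound: not (32 < 38 < 36).
Result: Not a valid BST


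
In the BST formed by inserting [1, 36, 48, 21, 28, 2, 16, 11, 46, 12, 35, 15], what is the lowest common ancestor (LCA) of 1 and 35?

Tree insertion order: [1, 36, 48, 21, 28, 2, 16, 11, 46, 12, 35, 15]
Tree (level-order array): [1, None, 36, 21, 48, 2, 28, 46, None, None, 16, None, 35, None, None, 11, None, None, None, None, 12, None, 15]
In a BST, the LCA of p=1, q=35 is the first node v on the
root-to-leaf path with p <= v <= q (go left if both < v, right if both > v).
Walk from root:
  at 1: 1 <= 1 <= 35, this is the LCA
LCA = 1


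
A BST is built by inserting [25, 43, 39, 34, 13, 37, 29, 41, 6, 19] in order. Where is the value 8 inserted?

Starting tree (level order): [25, 13, 43, 6, 19, 39, None, None, None, None, None, 34, 41, 29, 37]
Insertion path: 25 -> 13 -> 6
Result: insert 8 as right child of 6
Final tree (level order): [25, 13, 43, 6, 19, 39, None, None, 8, None, None, 34, 41, None, None, 29, 37]


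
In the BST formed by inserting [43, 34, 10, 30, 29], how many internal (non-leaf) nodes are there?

Tree built from: [43, 34, 10, 30, 29]
Tree (level-order array): [43, 34, None, 10, None, None, 30, 29]
Rule: An internal node has at least one child.
Per-node child counts:
  node 43: 1 child(ren)
  node 34: 1 child(ren)
  node 10: 1 child(ren)
  node 30: 1 child(ren)
  node 29: 0 child(ren)
Matching nodes: [43, 34, 10, 30]
Count of internal (non-leaf) nodes: 4


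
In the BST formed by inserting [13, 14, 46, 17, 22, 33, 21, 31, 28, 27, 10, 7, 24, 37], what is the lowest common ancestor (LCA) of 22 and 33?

Tree insertion order: [13, 14, 46, 17, 22, 33, 21, 31, 28, 27, 10, 7, 24, 37]
Tree (level-order array): [13, 10, 14, 7, None, None, 46, None, None, 17, None, None, 22, 21, 33, None, None, 31, 37, 28, None, None, None, 27, None, 24]
In a BST, the LCA of p=22, q=33 is the first node v on the
root-to-leaf path with p <= v <= q (go left if both < v, right if both > v).
Walk from root:
  at 13: both 22 and 33 > 13, go right
  at 14: both 22 and 33 > 14, go right
  at 46: both 22 and 33 < 46, go left
  at 17: both 22 and 33 > 17, go right
  at 22: 22 <= 22 <= 33, this is the LCA
LCA = 22


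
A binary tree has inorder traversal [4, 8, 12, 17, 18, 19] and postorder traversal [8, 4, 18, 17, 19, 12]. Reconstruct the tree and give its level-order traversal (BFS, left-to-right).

Inorder:   [4, 8, 12, 17, 18, 19]
Postorder: [8, 4, 18, 17, 19, 12]
Algorithm: postorder visits root last, so walk postorder right-to-left;
each value is the root of the current inorder slice — split it at that
value, recurse on the right subtree first, then the left.
Recursive splits:
  root=12; inorder splits into left=[4, 8], right=[17, 18, 19]
  root=19; inorder splits into left=[17, 18], right=[]
  root=17; inorder splits into left=[], right=[18]
  root=18; inorder splits into left=[], right=[]
  root=4; inorder splits into left=[], right=[8]
  root=8; inorder splits into left=[], right=[]
Reconstructed level-order: [12, 4, 19, 8, 17, 18]


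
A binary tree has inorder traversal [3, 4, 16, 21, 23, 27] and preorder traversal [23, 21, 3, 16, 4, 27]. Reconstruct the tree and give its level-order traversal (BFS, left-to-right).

Inorder:  [3, 4, 16, 21, 23, 27]
Preorder: [23, 21, 3, 16, 4, 27]
Algorithm: preorder visits root first, so consume preorder in order;
for each root, split the current inorder slice at that value into
left-subtree inorder and right-subtree inorder, then recurse.
Recursive splits:
  root=23; inorder splits into left=[3, 4, 16, 21], right=[27]
  root=21; inorder splits into left=[3, 4, 16], right=[]
  root=3; inorder splits into left=[], right=[4, 16]
  root=16; inorder splits into left=[4], right=[]
  root=4; inorder splits into left=[], right=[]
  root=27; inorder splits into left=[], right=[]
Reconstructed level-order: [23, 21, 27, 3, 16, 4]


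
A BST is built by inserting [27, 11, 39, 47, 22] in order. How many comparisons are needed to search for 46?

Search path for 46: 27 -> 39 -> 47
Found: False
Comparisons: 3


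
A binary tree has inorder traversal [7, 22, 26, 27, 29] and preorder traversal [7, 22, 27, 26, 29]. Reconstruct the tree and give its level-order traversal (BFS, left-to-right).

Inorder:  [7, 22, 26, 27, 29]
Preorder: [7, 22, 27, 26, 29]
Algorithm: preorder visits root first, so consume preorder in order;
for each root, split the current inorder slice at that value into
left-subtree inorder and right-subtree inorder, then recurse.
Recursive splits:
  root=7; inorder splits into left=[], right=[22, 26, 27, 29]
  root=22; inorder splits into left=[], right=[26, 27, 29]
  root=27; inorder splits into left=[26], right=[29]
  root=26; inorder splits into left=[], right=[]
  root=29; inorder splits into left=[], right=[]
Reconstructed level-order: [7, 22, 27, 26, 29]


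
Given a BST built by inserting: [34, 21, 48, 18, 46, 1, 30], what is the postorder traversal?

Tree insertion order: [34, 21, 48, 18, 46, 1, 30]
Tree (level-order array): [34, 21, 48, 18, 30, 46, None, 1]
Postorder traversal: [1, 18, 30, 21, 46, 48, 34]


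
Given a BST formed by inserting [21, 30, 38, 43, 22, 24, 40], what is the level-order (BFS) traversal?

Tree insertion order: [21, 30, 38, 43, 22, 24, 40]
Tree (level-order array): [21, None, 30, 22, 38, None, 24, None, 43, None, None, 40]
BFS from the root, enqueuing left then right child of each popped node:
  queue [21] -> pop 21, enqueue [30], visited so far: [21]
  queue [30] -> pop 30, enqueue [22, 38], visited so far: [21, 30]
  queue [22, 38] -> pop 22, enqueue [24], visited so far: [21, 30, 22]
  queue [38, 24] -> pop 38, enqueue [43], visited so far: [21, 30, 22, 38]
  queue [24, 43] -> pop 24, enqueue [none], visited so far: [21, 30, 22, 38, 24]
  queue [43] -> pop 43, enqueue [40], visited so far: [21, 30, 22, 38, 24, 43]
  queue [40] -> pop 40, enqueue [none], visited so far: [21, 30, 22, 38, 24, 43, 40]
Result: [21, 30, 22, 38, 24, 43, 40]


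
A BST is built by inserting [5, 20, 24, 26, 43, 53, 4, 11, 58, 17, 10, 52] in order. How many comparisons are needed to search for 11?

Search path for 11: 5 -> 20 -> 11
Found: True
Comparisons: 3


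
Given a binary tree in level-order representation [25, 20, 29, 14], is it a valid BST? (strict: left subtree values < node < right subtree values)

Level-order array: [25, 20, 29, 14]
Validate using subtree bounds (lo, hi): at each node, require lo < value < hi,
then recurse left with hi=value and right with lo=value.
Preorder trace (stopping at first violation):
  at node 25 with bounds (-inf, +inf): OK
  at node 20 with bounds (-inf, 25): OK
  at node 14 with bounds (-inf, 20): OK
  at node 29 with bounds (25, +inf): OK
No violation found at any node.
Result: Valid BST


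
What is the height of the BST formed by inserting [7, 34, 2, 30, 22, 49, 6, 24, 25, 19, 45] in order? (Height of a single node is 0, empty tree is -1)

Insertion order: [7, 34, 2, 30, 22, 49, 6, 24, 25, 19, 45]
Tree (level-order array): [7, 2, 34, None, 6, 30, 49, None, None, 22, None, 45, None, 19, 24, None, None, None, None, None, 25]
Compute height bottom-up (empty subtree = -1):
  height(6) = 1 + max(-1, -1) = 0
  height(2) = 1 + max(-1, 0) = 1
  height(19) = 1 + max(-1, -1) = 0
  height(25) = 1 + max(-1, -1) = 0
  height(24) = 1 + max(-1, 0) = 1
  height(22) = 1 + max(0, 1) = 2
  height(30) = 1 + max(2, -1) = 3
  height(45) = 1 + max(-1, -1) = 0
  height(49) = 1 + max(0, -1) = 1
  height(34) = 1 + max(3, 1) = 4
  height(7) = 1 + max(1, 4) = 5
Height = 5


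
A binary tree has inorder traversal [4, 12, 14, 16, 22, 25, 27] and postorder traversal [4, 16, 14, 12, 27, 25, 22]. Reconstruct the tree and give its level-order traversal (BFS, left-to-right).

Inorder:   [4, 12, 14, 16, 22, 25, 27]
Postorder: [4, 16, 14, 12, 27, 25, 22]
Algorithm: postorder visits root last, so walk postorder right-to-left;
each value is the root of the current inorder slice — split it at that
value, recurse on the right subtree first, then the left.
Recursive splits:
  root=22; inorder splits into left=[4, 12, 14, 16], right=[25, 27]
  root=25; inorder splits into left=[], right=[27]
  root=27; inorder splits into left=[], right=[]
  root=12; inorder splits into left=[4], right=[14, 16]
  root=14; inorder splits into left=[], right=[16]
  root=16; inorder splits into left=[], right=[]
  root=4; inorder splits into left=[], right=[]
Reconstructed level-order: [22, 12, 25, 4, 14, 27, 16]
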